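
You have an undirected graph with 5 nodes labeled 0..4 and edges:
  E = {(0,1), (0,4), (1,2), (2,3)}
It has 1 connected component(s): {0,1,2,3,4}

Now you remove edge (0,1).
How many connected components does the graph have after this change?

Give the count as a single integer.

Initial component count: 1
Remove (0,1): it was a bridge. Count increases: 1 -> 2.
  After removal, components: {0,4} {1,2,3}
New component count: 2

Answer: 2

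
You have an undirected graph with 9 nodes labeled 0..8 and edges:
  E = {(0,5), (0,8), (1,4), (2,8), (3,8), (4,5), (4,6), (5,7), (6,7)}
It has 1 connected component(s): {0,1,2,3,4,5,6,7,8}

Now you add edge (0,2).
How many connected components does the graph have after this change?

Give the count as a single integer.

Answer: 1

Derivation:
Initial component count: 1
Add (0,2): endpoints already in same component. Count unchanged: 1.
New component count: 1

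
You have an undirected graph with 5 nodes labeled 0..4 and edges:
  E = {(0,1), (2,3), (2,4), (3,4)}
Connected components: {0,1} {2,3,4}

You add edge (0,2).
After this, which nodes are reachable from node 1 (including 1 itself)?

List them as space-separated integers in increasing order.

Before: nodes reachable from 1: {0,1}
Adding (0,2): merges 1's component with another. Reachability grows.
After: nodes reachable from 1: {0,1,2,3,4}

Answer: 0 1 2 3 4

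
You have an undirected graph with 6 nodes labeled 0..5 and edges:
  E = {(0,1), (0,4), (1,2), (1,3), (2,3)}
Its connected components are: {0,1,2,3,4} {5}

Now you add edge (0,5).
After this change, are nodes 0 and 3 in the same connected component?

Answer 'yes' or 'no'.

Answer: yes

Derivation:
Initial components: {0,1,2,3,4} {5}
Adding edge (0,5): merges {0,1,2,3,4} and {5}.
New components: {0,1,2,3,4,5}
Are 0 and 3 in the same component? yes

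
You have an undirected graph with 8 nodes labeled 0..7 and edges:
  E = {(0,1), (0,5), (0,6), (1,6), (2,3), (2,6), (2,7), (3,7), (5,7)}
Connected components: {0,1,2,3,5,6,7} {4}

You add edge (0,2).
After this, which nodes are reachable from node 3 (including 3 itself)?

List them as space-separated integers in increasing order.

Answer: 0 1 2 3 5 6 7

Derivation:
Before: nodes reachable from 3: {0,1,2,3,5,6,7}
Adding (0,2): both endpoints already in same component. Reachability from 3 unchanged.
After: nodes reachable from 3: {0,1,2,3,5,6,7}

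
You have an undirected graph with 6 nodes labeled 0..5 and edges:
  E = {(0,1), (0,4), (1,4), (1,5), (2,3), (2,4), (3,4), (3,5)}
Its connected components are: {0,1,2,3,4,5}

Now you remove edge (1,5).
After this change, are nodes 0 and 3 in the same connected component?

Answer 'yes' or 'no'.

Answer: yes

Derivation:
Initial components: {0,1,2,3,4,5}
Removing edge (1,5): not a bridge — component count unchanged at 1.
New components: {0,1,2,3,4,5}
Are 0 and 3 in the same component? yes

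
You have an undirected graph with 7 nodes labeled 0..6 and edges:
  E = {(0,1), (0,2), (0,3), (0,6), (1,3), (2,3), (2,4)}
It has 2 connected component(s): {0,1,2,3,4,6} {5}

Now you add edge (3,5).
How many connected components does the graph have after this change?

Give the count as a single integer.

Answer: 1

Derivation:
Initial component count: 2
Add (3,5): merges two components. Count decreases: 2 -> 1.
New component count: 1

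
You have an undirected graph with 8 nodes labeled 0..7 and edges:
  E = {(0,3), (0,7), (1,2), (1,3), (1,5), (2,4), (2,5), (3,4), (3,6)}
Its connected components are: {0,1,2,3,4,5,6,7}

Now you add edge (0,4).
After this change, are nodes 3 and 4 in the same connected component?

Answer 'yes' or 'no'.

Initial components: {0,1,2,3,4,5,6,7}
Adding edge (0,4): both already in same component {0,1,2,3,4,5,6,7}. No change.
New components: {0,1,2,3,4,5,6,7}
Are 3 and 4 in the same component? yes

Answer: yes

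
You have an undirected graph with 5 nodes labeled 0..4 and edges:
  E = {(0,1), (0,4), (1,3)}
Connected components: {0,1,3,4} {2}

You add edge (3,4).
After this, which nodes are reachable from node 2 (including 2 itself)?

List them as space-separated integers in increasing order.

Answer: 2

Derivation:
Before: nodes reachable from 2: {2}
Adding (3,4): both endpoints already in same component. Reachability from 2 unchanged.
After: nodes reachable from 2: {2}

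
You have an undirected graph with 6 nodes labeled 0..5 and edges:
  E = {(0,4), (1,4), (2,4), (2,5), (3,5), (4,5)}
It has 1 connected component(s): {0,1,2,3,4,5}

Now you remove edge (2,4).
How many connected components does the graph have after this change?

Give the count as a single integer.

Initial component count: 1
Remove (2,4): not a bridge. Count unchanged: 1.
  After removal, components: {0,1,2,3,4,5}
New component count: 1

Answer: 1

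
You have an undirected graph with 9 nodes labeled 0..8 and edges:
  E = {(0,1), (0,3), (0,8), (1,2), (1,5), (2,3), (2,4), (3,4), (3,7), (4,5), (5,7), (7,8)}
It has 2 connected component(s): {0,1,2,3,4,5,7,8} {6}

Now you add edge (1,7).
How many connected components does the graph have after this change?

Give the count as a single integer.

Initial component count: 2
Add (1,7): endpoints already in same component. Count unchanged: 2.
New component count: 2

Answer: 2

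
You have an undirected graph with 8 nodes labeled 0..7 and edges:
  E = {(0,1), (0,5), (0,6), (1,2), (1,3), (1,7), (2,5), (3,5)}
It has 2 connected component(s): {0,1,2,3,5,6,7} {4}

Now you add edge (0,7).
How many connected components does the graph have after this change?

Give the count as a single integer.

Answer: 2

Derivation:
Initial component count: 2
Add (0,7): endpoints already in same component. Count unchanged: 2.
New component count: 2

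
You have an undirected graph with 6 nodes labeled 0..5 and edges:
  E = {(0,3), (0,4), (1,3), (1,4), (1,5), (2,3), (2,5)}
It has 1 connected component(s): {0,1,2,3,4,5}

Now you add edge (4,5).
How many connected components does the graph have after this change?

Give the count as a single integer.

Answer: 1

Derivation:
Initial component count: 1
Add (4,5): endpoints already in same component. Count unchanged: 1.
New component count: 1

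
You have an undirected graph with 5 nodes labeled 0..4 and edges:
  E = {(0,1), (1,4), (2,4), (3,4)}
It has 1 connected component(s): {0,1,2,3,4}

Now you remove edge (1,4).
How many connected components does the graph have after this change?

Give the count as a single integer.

Answer: 2

Derivation:
Initial component count: 1
Remove (1,4): it was a bridge. Count increases: 1 -> 2.
  After removal, components: {0,1} {2,3,4}
New component count: 2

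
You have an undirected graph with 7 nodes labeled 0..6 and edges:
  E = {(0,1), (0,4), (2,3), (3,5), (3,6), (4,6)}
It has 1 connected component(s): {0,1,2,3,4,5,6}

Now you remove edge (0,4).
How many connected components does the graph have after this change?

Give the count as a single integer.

Initial component count: 1
Remove (0,4): it was a bridge. Count increases: 1 -> 2.
  After removal, components: {0,1} {2,3,4,5,6}
New component count: 2

Answer: 2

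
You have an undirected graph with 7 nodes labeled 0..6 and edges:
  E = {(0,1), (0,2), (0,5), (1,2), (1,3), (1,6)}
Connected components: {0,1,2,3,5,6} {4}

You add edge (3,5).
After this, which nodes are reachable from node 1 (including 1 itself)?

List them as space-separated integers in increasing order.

Before: nodes reachable from 1: {0,1,2,3,5,6}
Adding (3,5): both endpoints already in same component. Reachability from 1 unchanged.
After: nodes reachable from 1: {0,1,2,3,5,6}

Answer: 0 1 2 3 5 6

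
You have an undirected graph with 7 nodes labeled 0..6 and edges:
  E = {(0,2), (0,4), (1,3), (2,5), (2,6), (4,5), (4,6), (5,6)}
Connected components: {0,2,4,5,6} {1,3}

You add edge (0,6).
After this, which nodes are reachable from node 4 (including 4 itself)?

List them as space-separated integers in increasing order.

Answer: 0 2 4 5 6

Derivation:
Before: nodes reachable from 4: {0,2,4,5,6}
Adding (0,6): both endpoints already in same component. Reachability from 4 unchanged.
After: nodes reachable from 4: {0,2,4,5,6}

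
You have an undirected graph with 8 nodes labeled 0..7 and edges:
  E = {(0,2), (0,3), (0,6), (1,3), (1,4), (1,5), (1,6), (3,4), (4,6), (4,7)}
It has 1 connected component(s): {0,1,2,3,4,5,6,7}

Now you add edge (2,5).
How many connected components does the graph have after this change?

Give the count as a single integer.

Answer: 1

Derivation:
Initial component count: 1
Add (2,5): endpoints already in same component. Count unchanged: 1.
New component count: 1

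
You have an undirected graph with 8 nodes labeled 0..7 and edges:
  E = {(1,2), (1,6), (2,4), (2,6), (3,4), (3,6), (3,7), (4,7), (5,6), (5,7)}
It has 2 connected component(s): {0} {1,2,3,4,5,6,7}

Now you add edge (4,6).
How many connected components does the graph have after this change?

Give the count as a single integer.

Answer: 2

Derivation:
Initial component count: 2
Add (4,6): endpoints already in same component. Count unchanged: 2.
New component count: 2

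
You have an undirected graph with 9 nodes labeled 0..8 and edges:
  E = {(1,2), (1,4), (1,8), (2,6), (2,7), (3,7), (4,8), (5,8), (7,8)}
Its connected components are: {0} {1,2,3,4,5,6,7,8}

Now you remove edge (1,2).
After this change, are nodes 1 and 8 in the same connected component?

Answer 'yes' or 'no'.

Answer: yes

Derivation:
Initial components: {0} {1,2,3,4,5,6,7,8}
Removing edge (1,2): not a bridge — component count unchanged at 2.
New components: {0} {1,2,3,4,5,6,7,8}
Are 1 and 8 in the same component? yes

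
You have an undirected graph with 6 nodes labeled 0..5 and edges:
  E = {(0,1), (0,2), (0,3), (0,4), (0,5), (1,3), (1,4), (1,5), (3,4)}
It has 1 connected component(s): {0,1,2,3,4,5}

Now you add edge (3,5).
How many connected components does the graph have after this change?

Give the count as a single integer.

Answer: 1

Derivation:
Initial component count: 1
Add (3,5): endpoints already in same component. Count unchanged: 1.
New component count: 1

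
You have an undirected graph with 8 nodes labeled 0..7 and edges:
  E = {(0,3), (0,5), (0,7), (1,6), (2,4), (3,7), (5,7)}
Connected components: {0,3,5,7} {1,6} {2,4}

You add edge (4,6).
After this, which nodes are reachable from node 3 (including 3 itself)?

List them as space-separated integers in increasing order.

Answer: 0 3 5 7

Derivation:
Before: nodes reachable from 3: {0,3,5,7}
Adding (4,6): merges two components, but neither contains 3. Reachability from 3 unchanged.
After: nodes reachable from 3: {0,3,5,7}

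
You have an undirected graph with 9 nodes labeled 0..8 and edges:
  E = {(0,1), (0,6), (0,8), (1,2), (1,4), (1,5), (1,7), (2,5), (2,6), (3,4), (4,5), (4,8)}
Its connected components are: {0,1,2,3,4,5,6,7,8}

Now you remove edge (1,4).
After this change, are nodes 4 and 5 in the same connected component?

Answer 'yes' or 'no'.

Initial components: {0,1,2,3,4,5,6,7,8}
Removing edge (1,4): not a bridge — component count unchanged at 1.
New components: {0,1,2,3,4,5,6,7,8}
Are 4 and 5 in the same component? yes

Answer: yes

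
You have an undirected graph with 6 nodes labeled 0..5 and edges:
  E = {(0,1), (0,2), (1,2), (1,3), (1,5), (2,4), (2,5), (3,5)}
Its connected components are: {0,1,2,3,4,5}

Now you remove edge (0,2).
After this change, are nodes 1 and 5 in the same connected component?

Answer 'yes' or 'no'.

Initial components: {0,1,2,3,4,5}
Removing edge (0,2): not a bridge — component count unchanged at 1.
New components: {0,1,2,3,4,5}
Are 1 and 5 in the same component? yes

Answer: yes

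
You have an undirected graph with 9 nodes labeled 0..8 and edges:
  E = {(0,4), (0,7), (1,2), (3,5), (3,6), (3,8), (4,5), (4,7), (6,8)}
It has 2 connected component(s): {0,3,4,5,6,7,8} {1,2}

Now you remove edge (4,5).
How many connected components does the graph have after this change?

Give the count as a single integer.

Initial component count: 2
Remove (4,5): it was a bridge. Count increases: 2 -> 3.
  After removal, components: {0,4,7} {1,2} {3,5,6,8}
New component count: 3

Answer: 3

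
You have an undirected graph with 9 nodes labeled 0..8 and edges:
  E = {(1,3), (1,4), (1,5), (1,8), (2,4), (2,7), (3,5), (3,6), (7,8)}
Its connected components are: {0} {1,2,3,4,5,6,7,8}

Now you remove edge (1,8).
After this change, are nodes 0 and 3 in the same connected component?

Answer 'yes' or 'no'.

Initial components: {0} {1,2,3,4,5,6,7,8}
Removing edge (1,8): not a bridge — component count unchanged at 2.
New components: {0} {1,2,3,4,5,6,7,8}
Are 0 and 3 in the same component? no

Answer: no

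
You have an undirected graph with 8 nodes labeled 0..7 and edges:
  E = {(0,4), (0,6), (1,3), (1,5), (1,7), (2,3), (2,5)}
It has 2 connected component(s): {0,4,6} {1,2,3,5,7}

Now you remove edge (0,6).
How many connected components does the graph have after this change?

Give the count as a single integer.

Answer: 3

Derivation:
Initial component count: 2
Remove (0,6): it was a bridge. Count increases: 2 -> 3.
  After removal, components: {0,4} {1,2,3,5,7} {6}
New component count: 3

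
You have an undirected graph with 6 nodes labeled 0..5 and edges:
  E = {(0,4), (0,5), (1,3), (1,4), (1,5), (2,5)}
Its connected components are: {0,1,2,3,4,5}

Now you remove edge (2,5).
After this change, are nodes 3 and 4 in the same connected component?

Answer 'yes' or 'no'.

Initial components: {0,1,2,3,4,5}
Removing edge (2,5): it was a bridge — component count 1 -> 2.
New components: {0,1,3,4,5} {2}
Are 3 and 4 in the same component? yes

Answer: yes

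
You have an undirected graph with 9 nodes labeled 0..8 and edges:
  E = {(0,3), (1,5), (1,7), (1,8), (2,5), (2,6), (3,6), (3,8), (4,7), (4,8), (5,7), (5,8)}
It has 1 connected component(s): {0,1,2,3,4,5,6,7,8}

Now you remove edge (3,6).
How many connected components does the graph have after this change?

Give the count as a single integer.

Answer: 1

Derivation:
Initial component count: 1
Remove (3,6): not a bridge. Count unchanged: 1.
  After removal, components: {0,1,2,3,4,5,6,7,8}
New component count: 1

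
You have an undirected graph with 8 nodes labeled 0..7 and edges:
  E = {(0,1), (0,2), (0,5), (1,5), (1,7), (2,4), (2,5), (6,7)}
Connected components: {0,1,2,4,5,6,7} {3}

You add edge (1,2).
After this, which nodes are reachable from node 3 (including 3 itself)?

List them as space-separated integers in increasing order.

Answer: 3

Derivation:
Before: nodes reachable from 3: {3}
Adding (1,2): both endpoints already in same component. Reachability from 3 unchanged.
After: nodes reachable from 3: {3}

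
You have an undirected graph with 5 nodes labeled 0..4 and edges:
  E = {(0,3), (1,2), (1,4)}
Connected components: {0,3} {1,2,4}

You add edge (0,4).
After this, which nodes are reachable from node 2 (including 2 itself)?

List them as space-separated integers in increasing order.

Answer: 0 1 2 3 4

Derivation:
Before: nodes reachable from 2: {1,2,4}
Adding (0,4): merges 2's component with another. Reachability grows.
After: nodes reachable from 2: {0,1,2,3,4}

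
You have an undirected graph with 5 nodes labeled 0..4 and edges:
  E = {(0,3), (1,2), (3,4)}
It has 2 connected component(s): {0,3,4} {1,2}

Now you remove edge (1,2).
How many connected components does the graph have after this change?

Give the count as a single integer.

Initial component count: 2
Remove (1,2): it was a bridge. Count increases: 2 -> 3.
  After removal, components: {0,3,4} {1} {2}
New component count: 3

Answer: 3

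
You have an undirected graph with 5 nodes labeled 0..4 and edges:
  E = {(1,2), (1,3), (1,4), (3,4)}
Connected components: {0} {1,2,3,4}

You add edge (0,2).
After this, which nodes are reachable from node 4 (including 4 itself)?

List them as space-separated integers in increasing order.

Before: nodes reachable from 4: {1,2,3,4}
Adding (0,2): merges 4's component with another. Reachability grows.
After: nodes reachable from 4: {0,1,2,3,4}

Answer: 0 1 2 3 4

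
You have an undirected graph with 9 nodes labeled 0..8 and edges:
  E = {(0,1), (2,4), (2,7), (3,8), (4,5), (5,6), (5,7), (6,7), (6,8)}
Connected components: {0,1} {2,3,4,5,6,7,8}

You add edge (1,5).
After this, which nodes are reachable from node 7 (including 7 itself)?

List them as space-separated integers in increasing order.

Answer: 0 1 2 3 4 5 6 7 8

Derivation:
Before: nodes reachable from 7: {2,3,4,5,6,7,8}
Adding (1,5): merges 7's component with another. Reachability grows.
After: nodes reachable from 7: {0,1,2,3,4,5,6,7,8}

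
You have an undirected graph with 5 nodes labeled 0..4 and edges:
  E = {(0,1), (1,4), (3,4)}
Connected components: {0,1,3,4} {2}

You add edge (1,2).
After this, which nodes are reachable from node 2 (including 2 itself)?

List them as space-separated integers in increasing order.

Before: nodes reachable from 2: {2}
Adding (1,2): merges 2's component with another. Reachability grows.
After: nodes reachable from 2: {0,1,2,3,4}

Answer: 0 1 2 3 4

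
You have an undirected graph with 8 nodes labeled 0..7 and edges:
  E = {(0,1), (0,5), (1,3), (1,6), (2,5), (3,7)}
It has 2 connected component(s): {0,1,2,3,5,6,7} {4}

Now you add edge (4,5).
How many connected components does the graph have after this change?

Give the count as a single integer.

Answer: 1

Derivation:
Initial component count: 2
Add (4,5): merges two components. Count decreases: 2 -> 1.
New component count: 1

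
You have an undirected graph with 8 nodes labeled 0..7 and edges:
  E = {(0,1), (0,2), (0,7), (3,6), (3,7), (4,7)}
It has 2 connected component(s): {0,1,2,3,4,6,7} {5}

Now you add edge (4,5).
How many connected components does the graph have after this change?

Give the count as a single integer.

Initial component count: 2
Add (4,5): merges two components. Count decreases: 2 -> 1.
New component count: 1

Answer: 1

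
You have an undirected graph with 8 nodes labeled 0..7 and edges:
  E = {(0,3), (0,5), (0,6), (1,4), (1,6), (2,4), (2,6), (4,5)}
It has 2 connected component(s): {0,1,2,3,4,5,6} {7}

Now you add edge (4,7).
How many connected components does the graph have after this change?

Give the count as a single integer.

Answer: 1

Derivation:
Initial component count: 2
Add (4,7): merges two components. Count decreases: 2 -> 1.
New component count: 1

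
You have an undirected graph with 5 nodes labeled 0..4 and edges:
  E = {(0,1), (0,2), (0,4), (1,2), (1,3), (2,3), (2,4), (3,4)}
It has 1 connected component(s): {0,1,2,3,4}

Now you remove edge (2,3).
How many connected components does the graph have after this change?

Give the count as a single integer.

Answer: 1

Derivation:
Initial component count: 1
Remove (2,3): not a bridge. Count unchanged: 1.
  After removal, components: {0,1,2,3,4}
New component count: 1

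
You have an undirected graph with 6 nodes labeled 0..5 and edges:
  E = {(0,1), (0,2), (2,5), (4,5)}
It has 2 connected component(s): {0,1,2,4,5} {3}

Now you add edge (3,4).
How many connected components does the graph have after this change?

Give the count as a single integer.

Answer: 1

Derivation:
Initial component count: 2
Add (3,4): merges two components. Count decreases: 2 -> 1.
New component count: 1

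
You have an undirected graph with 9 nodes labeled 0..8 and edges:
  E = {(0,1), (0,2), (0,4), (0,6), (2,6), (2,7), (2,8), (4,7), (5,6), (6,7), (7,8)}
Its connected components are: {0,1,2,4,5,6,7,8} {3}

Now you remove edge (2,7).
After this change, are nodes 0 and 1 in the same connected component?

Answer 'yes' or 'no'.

Answer: yes

Derivation:
Initial components: {0,1,2,4,5,6,7,8} {3}
Removing edge (2,7): not a bridge — component count unchanged at 2.
New components: {0,1,2,4,5,6,7,8} {3}
Are 0 and 1 in the same component? yes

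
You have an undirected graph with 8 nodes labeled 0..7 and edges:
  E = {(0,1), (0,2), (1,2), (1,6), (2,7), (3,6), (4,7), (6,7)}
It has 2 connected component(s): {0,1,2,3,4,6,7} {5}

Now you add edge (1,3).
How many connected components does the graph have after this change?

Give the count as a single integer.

Answer: 2

Derivation:
Initial component count: 2
Add (1,3): endpoints already in same component. Count unchanged: 2.
New component count: 2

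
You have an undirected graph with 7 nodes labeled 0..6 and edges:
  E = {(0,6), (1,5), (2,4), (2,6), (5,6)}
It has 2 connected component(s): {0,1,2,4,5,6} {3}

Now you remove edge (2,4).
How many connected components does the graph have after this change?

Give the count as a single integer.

Answer: 3

Derivation:
Initial component count: 2
Remove (2,4): it was a bridge. Count increases: 2 -> 3.
  After removal, components: {0,1,2,5,6} {3} {4}
New component count: 3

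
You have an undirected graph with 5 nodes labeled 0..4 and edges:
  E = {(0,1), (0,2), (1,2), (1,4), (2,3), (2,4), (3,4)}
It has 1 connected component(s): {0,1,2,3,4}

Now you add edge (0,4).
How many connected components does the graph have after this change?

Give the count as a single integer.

Answer: 1

Derivation:
Initial component count: 1
Add (0,4): endpoints already in same component. Count unchanged: 1.
New component count: 1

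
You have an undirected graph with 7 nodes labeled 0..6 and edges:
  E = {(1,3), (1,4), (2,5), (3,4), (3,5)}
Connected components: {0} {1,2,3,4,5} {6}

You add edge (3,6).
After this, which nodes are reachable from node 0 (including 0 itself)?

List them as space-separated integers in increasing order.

Answer: 0

Derivation:
Before: nodes reachable from 0: {0}
Adding (3,6): merges two components, but neither contains 0. Reachability from 0 unchanged.
After: nodes reachable from 0: {0}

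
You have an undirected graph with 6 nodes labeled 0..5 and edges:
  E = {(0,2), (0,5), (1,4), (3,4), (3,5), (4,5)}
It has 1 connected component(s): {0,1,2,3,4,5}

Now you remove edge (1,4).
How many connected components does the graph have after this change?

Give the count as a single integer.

Answer: 2

Derivation:
Initial component count: 1
Remove (1,4): it was a bridge. Count increases: 1 -> 2.
  After removal, components: {0,2,3,4,5} {1}
New component count: 2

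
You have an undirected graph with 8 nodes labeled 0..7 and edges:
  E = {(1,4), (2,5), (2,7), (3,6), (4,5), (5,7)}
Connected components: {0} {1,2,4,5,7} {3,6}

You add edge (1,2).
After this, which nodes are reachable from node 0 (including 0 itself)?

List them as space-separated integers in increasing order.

Answer: 0

Derivation:
Before: nodes reachable from 0: {0}
Adding (1,2): both endpoints already in same component. Reachability from 0 unchanged.
After: nodes reachable from 0: {0}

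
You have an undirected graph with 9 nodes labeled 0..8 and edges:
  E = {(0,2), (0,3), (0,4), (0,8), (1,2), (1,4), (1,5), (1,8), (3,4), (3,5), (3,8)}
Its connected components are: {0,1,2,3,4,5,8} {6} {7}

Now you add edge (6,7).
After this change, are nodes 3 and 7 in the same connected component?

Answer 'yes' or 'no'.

Initial components: {0,1,2,3,4,5,8} {6} {7}
Adding edge (6,7): merges {6} and {7}.
New components: {0,1,2,3,4,5,8} {6,7}
Are 3 and 7 in the same component? no

Answer: no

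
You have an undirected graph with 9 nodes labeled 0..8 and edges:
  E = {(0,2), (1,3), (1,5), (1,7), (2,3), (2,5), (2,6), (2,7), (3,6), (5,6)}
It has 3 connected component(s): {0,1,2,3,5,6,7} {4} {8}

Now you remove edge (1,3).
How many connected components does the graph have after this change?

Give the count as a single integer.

Initial component count: 3
Remove (1,3): not a bridge. Count unchanged: 3.
  After removal, components: {0,1,2,3,5,6,7} {4} {8}
New component count: 3

Answer: 3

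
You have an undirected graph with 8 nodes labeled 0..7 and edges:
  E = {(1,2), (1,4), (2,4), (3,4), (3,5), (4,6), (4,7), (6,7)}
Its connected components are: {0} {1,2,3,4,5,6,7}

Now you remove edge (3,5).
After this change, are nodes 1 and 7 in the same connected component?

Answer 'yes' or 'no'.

Initial components: {0} {1,2,3,4,5,6,7}
Removing edge (3,5): it was a bridge — component count 2 -> 3.
New components: {0} {1,2,3,4,6,7} {5}
Are 1 and 7 in the same component? yes

Answer: yes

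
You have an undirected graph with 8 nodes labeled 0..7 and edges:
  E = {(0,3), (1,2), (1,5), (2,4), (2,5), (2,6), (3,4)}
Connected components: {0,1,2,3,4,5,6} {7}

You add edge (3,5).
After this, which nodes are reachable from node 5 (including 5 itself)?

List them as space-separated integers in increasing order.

Before: nodes reachable from 5: {0,1,2,3,4,5,6}
Adding (3,5): both endpoints already in same component. Reachability from 5 unchanged.
After: nodes reachable from 5: {0,1,2,3,4,5,6}

Answer: 0 1 2 3 4 5 6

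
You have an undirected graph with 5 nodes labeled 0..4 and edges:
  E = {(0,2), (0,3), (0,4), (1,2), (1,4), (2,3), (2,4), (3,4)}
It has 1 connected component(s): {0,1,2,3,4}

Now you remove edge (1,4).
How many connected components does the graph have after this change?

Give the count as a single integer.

Initial component count: 1
Remove (1,4): not a bridge. Count unchanged: 1.
  After removal, components: {0,1,2,3,4}
New component count: 1

Answer: 1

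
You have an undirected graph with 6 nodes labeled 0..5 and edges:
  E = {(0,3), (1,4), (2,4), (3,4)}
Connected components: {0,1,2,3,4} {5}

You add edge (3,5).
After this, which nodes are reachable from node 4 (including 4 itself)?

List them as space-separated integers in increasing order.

Answer: 0 1 2 3 4 5

Derivation:
Before: nodes reachable from 4: {0,1,2,3,4}
Adding (3,5): merges 4's component with another. Reachability grows.
After: nodes reachable from 4: {0,1,2,3,4,5}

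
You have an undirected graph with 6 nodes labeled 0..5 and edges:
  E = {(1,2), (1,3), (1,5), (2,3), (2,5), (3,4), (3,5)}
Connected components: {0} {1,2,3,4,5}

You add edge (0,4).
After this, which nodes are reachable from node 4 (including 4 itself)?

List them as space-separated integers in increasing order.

Before: nodes reachable from 4: {1,2,3,4,5}
Adding (0,4): merges 4's component with another. Reachability grows.
After: nodes reachable from 4: {0,1,2,3,4,5}

Answer: 0 1 2 3 4 5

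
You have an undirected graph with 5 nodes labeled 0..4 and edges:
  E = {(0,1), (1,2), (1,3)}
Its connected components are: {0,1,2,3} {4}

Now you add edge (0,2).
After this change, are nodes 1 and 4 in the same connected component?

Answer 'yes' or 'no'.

Answer: no

Derivation:
Initial components: {0,1,2,3} {4}
Adding edge (0,2): both already in same component {0,1,2,3}. No change.
New components: {0,1,2,3} {4}
Are 1 and 4 in the same component? no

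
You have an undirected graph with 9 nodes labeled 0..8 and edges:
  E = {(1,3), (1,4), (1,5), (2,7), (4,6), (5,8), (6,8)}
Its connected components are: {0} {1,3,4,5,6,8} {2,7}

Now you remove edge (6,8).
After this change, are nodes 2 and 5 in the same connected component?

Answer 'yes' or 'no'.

Initial components: {0} {1,3,4,5,6,8} {2,7}
Removing edge (6,8): not a bridge — component count unchanged at 3.
New components: {0} {1,3,4,5,6,8} {2,7}
Are 2 and 5 in the same component? no

Answer: no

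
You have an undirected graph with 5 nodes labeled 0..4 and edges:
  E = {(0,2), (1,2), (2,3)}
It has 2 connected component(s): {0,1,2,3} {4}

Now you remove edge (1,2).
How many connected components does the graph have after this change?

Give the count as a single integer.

Initial component count: 2
Remove (1,2): it was a bridge. Count increases: 2 -> 3.
  After removal, components: {0,2,3} {1} {4}
New component count: 3

Answer: 3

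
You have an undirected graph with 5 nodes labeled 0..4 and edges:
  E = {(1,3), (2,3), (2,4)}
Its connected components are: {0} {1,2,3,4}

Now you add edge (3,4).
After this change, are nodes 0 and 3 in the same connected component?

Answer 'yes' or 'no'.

Initial components: {0} {1,2,3,4}
Adding edge (3,4): both already in same component {1,2,3,4}. No change.
New components: {0} {1,2,3,4}
Are 0 and 3 in the same component? no

Answer: no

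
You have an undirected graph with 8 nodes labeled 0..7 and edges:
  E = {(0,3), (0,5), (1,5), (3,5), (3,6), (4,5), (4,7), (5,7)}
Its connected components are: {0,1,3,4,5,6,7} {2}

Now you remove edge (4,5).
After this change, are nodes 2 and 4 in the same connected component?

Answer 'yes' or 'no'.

Initial components: {0,1,3,4,5,6,7} {2}
Removing edge (4,5): not a bridge — component count unchanged at 2.
New components: {0,1,3,4,5,6,7} {2}
Are 2 and 4 in the same component? no

Answer: no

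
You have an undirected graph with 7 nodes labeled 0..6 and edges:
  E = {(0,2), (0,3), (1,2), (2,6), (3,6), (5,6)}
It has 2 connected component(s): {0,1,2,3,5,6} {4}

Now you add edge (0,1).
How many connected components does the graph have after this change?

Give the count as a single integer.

Answer: 2

Derivation:
Initial component count: 2
Add (0,1): endpoints already in same component. Count unchanged: 2.
New component count: 2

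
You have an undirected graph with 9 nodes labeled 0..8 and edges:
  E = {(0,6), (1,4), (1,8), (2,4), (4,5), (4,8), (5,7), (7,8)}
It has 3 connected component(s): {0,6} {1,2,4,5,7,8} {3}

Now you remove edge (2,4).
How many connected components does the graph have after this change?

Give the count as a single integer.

Answer: 4

Derivation:
Initial component count: 3
Remove (2,4): it was a bridge. Count increases: 3 -> 4.
  After removal, components: {0,6} {1,4,5,7,8} {2} {3}
New component count: 4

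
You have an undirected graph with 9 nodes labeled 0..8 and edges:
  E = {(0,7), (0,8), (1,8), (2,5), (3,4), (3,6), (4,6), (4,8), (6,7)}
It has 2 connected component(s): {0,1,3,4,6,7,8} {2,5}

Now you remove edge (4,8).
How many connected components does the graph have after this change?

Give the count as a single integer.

Answer: 2

Derivation:
Initial component count: 2
Remove (4,8): not a bridge. Count unchanged: 2.
  After removal, components: {0,1,3,4,6,7,8} {2,5}
New component count: 2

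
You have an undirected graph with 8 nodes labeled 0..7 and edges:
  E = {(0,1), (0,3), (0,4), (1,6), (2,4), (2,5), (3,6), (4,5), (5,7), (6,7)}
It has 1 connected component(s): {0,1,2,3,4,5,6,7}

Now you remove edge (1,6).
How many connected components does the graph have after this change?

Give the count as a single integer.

Initial component count: 1
Remove (1,6): not a bridge. Count unchanged: 1.
  After removal, components: {0,1,2,3,4,5,6,7}
New component count: 1

Answer: 1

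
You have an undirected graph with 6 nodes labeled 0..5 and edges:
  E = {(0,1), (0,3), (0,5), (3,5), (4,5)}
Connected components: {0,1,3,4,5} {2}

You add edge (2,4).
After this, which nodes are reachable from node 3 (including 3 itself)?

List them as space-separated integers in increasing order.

Before: nodes reachable from 3: {0,1,3,4,5}
Adding (2,4): merges 3's component with another. Reachability grows.
After: nodes reachable from 3: {0,1,2,3,4,5}

Answer: 0 1 2 3 4 5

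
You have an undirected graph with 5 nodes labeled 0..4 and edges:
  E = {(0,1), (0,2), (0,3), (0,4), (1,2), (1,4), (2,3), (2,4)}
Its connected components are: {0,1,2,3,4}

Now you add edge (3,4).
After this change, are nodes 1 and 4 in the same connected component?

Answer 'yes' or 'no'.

Answer: yes

Derivation:
Initial components: {0,1,2,3,4}
Adding edge (3,4): both already in same component {0,1,2,3,4}. No change.
New components: {0,1,2,3,4}
Are 1 and 4 in the same component? yes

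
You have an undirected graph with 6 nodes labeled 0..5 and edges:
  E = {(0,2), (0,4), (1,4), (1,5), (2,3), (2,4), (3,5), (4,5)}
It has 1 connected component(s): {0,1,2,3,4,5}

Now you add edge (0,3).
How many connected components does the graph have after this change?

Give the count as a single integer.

Answer: 1

Derivation:
Initial component count: 1
Add (0,3): endpoints already in same component. Count unchanged: 1.
New component count: 1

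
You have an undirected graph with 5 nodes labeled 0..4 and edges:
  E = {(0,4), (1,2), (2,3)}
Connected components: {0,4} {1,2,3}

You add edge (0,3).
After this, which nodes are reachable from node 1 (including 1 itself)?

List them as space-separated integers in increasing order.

Answer: 0 1 2 3 4

Derivation:
Before: nodes reachable from 1: {1,2,3}
Adding (0,3): merges 1's component with another. Reachability grows.
After: nodes reachable from 1: {0,1,2,3,4}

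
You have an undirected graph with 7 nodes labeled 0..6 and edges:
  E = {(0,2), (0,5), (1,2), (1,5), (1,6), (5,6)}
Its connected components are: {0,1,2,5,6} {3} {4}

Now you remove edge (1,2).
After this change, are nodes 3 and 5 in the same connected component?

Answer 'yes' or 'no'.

Answer: no

Derivation:
Initial components: {0,1,2,5,6} {3} {4}
Removing edge (1,2): not a bridge — component count unchanged at 3.
New components: {0,1,2,5,6} {3} {4}
Are 3 and 5 in the same component? no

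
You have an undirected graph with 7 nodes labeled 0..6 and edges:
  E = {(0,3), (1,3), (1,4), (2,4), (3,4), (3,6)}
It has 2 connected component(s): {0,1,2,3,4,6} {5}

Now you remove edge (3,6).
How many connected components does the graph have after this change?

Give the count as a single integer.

Initial component count: 2
Remove (3,6): it was a bridge. Count increases: 2 -> 3.
  After removal, components: {0,1,2,3,4} {5} {6}
New component count: 3

Answer: 3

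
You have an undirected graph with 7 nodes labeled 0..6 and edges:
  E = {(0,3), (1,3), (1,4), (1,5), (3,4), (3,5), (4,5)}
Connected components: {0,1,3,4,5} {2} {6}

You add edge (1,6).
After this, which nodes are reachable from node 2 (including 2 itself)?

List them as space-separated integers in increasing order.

Before: nodes reachable from 2: {2}
Adding (1,6): merges two components, but neither contains 2. Reachability from 2 unchanged.
After: nodes reachable from 2: {2}

Answer: 2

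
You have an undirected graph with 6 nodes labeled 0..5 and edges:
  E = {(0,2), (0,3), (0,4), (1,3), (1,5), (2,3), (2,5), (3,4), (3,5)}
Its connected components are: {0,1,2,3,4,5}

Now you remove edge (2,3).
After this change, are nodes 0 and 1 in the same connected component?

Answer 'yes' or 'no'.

Initial components: {0,1,2,3,4,5}
Removing edge (2,3): not a bridge — component count unchanged at 1.
New components: {0,1,2,3,4,5}
Are 0 and 1 in the same component? yes

Answer: yes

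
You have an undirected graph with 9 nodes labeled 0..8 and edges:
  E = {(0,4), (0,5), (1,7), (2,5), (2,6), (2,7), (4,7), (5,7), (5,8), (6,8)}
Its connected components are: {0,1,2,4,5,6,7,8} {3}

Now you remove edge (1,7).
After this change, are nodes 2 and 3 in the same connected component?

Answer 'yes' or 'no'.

Initial components: {0,1,2,4,5,6,7,8} {3}
Removing edge (1,7): it was a bridge — component count 2 -> 3.
New components: {0,2,4,5,6,7,8} {1} {3}
Are 2 and 3 in the same component? no

Answer: no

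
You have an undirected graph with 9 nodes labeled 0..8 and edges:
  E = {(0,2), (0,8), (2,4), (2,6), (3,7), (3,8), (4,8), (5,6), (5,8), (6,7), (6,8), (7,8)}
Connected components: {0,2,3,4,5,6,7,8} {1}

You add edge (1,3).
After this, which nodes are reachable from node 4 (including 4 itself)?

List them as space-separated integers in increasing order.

Answer: 0 1 2 3 4 5 6 7 8

Derivation:
Before: nodes reachable from 4: {0,2,3,4,5,6,7,8}
Adding (1,3): merges 4's component with another. Reachability grows.
After: nodes reachable from 4: {0,1,2,3,4,5,6,7,8}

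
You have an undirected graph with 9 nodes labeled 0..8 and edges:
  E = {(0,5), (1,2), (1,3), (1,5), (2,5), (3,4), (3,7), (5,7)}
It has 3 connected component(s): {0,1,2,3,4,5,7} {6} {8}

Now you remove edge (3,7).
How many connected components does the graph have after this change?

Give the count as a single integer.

Answer: 3

Derivation:
Initial component count: 3
Remove (3,7): not a bridge. Count unchanged: 3.
  After removal, components: {0,1,2,3,4,5,7} {6} {8}
New component count: 3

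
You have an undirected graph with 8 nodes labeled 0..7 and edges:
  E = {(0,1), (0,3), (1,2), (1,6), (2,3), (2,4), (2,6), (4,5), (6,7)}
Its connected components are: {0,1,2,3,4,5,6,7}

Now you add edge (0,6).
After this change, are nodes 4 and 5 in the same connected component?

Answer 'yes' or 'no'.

Answer: yes

Derivation:
Initial components: {0,1,2,3,4,5,6,7}
Adding edge (0,6): both already in same component {0,1,2,3,4,5,6,7}. No change.
New components: {0,1,2,3,4,5,6,7}
Are 4 and 5 in the same component? yes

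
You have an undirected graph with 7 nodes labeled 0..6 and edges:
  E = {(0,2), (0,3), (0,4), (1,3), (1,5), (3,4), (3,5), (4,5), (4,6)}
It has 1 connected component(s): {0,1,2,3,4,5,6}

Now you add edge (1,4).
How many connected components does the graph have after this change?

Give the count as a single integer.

Initial component count: 1
Add (1,4): endpoints already in same component. Count unchanged: 1.
New component count: 1

Answer: 1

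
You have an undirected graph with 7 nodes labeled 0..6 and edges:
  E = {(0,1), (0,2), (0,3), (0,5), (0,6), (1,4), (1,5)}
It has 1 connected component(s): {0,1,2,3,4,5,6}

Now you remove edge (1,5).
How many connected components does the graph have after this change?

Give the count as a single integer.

Answer: 1

Derivation:
Initial component count: 1
Remove (1,5): not a bridge. Count unchanged: 1.
  After removal, components: {0,1,2,3,4,5,6}
New component count: 1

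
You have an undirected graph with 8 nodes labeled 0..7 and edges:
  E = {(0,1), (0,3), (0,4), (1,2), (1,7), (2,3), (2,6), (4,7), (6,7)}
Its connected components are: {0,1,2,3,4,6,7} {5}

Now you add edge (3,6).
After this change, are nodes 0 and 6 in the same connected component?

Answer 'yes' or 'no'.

Answer: yes

Derivation:
Initial components: {0,1,2,3,4,6,7} {5}
Adding edge (3,6): both already in same component {0,1,2,3,4,6,7}. No change.
New components: {0,1,2,3,4,6,7} {5}
Are 0 and 6 in the same component? yes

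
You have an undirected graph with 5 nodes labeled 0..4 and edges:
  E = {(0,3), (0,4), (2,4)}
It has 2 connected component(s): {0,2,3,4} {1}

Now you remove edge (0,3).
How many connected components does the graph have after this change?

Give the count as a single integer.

Initial component count: 2
Remove (0,3): it was a bridge. Count increases: 2 -> 3.
  After removal, components: {0,2,4} {1} {3}
New component count: 3

Answer: 3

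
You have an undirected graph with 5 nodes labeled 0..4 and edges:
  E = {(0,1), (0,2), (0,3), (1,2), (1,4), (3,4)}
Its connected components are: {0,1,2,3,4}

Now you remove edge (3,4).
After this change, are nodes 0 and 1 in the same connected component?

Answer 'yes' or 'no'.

Initial components: {0,1,2,3,4}
Removing edge (3,4): not a bridge — component count unchanged at 1.
New components: {0,1,2,3,4}
Are 0 and 1 in the same component? yes

Answer: yes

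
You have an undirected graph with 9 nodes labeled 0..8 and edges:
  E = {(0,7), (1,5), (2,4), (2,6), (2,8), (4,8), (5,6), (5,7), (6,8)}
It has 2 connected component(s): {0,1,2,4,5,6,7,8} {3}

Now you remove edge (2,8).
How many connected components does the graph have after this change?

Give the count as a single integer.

Answer: 2

Derivation:
Initial component count: 2
Remove (2,8): not a bridge. Count unchanged: 2.
  After removal, components: {0,1,2,4,5,6,7,8} {3}
New component count: 2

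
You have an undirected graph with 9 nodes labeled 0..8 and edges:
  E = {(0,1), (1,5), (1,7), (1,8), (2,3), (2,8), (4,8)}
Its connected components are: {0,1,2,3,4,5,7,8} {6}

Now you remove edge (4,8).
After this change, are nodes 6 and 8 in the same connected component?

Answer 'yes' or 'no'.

Answer: no

Derivation:
Initial components: {0,1,2,3,4,5,7,8} {6}
Removing edge (4,8): it was a bridge — component count 2 -> 3.
New components: {0,1,2,3,5,7,8} {4} {6}
Are 6 and 8 in the same component? no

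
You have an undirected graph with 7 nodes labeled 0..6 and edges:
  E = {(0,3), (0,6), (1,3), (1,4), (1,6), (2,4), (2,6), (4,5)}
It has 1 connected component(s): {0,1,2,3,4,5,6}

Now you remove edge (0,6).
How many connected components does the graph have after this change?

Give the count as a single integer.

Answer: 1

Derivation:
Initial component count: 1
Remove (0,6): not a bridge. Count unchanged: 1.
  After removal, components: {0,1,2,3,4,5,6}
New component count: 1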